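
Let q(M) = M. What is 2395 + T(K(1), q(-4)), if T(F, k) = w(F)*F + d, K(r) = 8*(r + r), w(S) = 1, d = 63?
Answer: 2474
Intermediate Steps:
K(r) = 16*r (K(r) = 8*(2*r) = 16*r)
T(F, k) = 63 + F (T(F, k) = 1*F + 63 = F + 63 = 63 + F)
2395 + T(K(1), q(-4)) = 2395 + (63 + 16*1) = 2395 + (63 + 16) = 2395 + 79 = 2474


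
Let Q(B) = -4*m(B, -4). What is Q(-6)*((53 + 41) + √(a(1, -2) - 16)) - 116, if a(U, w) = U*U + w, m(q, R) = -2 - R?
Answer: -868 - 8*I*√17 ≈ -868.0 - 32.985*I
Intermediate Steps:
a(U, w) = w + U² (a(U, w) = U² + w = w + U²)
Q(B) = -8 (Q(B) = -4*(-2 - 1*(-4)) = -4*(-2 + 4) = -4*2 = -8)
Q(-6)*((53 + 41) + √(a(1, -2) - 16)) - 116 = -8*((53 + 41) + √((-2 + 1²) - 16)) - 116 = -8*(94 + √((-2 + 1) - 16)) - 116 = -8*(94 + √(-1 - 16)) - 116 = -8*(94 + √(-17)) - 116 = -8*(94 + I*√17) - 116 = (-752 - 8*I*√17) - 116 = -868 - 8*I*√17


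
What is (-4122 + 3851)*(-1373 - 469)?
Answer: 499182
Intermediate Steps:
(-4122 + 3851)*(-1373 - 469) = -271*(-1842) = 499182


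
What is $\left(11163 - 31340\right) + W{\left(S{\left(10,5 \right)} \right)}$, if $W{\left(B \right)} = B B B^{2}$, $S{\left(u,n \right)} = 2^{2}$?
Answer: $-19921$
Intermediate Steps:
$S{\left(u,n \right)} = 4$
$W{\left(B \right)} = B^{4}$ ($W{\left(B \right)} = B^{2} B^{2} = B^{4}$)
$\left(11163 - 31340\right) + W{\left(S{\left(10,5 \right)} \right)} = \left(11163 - 31340\right) + 4^{4} = -20177 + 256 = -19921$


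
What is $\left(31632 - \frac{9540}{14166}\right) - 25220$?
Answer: $\frac{5045714}{787} \approx 6411.3$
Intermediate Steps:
$\left(31632 - \frac{9540}{14166}\right) - 25220 = \left(31632 - \frac{530}{787}\right) - 25220 = \frac{24893854}{787} - 25220 = \frac{5045714}{787}$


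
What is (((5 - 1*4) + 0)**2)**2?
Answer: 1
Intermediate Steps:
(((5 - 1*4) + 0)**2)**2 = (((5 - 4) + 0)**2)**2 = ((1 + 0)**2)**2 = (1**2)**2 = 1**2 = 1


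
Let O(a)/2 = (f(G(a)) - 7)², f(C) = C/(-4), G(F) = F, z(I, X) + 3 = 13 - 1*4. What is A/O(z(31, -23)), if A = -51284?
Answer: -102568/289 ≈ -354.91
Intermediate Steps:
z(I, X) = 6 (z(I, X) = -3 + (13 - 1*4) = -3 + (13 - 4) = -3 + 9 = 6)
f(C) = -C/4 (f(C) = C*(-¼) = -C/4)
O(a) = 2*(-7 - a/4)² (O(a) = 2*(-a/4 - 7)² = 2*(-7 - a/4)²)
A/O(z(31, -23)) = -51284*8/(28 + 6)² = -51284/((⅛)*34²) = -51284/((⅛)*1156) = -51284/289/2 = -51284*2/289 = -102568/289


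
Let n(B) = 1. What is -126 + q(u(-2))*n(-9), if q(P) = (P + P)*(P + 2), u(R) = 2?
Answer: -110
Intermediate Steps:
q(P) = 2*P*(2 + P) (q(P) = (2*P)*(2 + P) = 2*P*(2 + P))
-126 + q(u(-2))*n(-9) = -126 + (2*2*(2 + 2))*1 = -126 + (2*2*4)*1 = -126 + 16*1 = -126 + 16 = -110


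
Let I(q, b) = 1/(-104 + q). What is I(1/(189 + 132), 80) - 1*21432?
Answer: -715464777/33383 ≈ -21432.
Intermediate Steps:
I(1/(189 + 132), 80) - 1*21432 = 1/(-104 + 1/(189 + 132)) - 1*21432 = 1/(-104 + 1/321) - 21432 = 1/(-33383/321) - 21432 = -321/33383 - 21432 = -715464777/33383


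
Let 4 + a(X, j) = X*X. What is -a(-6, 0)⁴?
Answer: -1048576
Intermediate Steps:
a(X, j) = -4 + X² (a(X, j) = -4 + X*X = -4 + X²)
-a(-6, 0)⁴ = -(-4 + (-6)²)⁴ = -(-4 + 36)⁴ = -1*32⁴ = -1*1048576 = -1048576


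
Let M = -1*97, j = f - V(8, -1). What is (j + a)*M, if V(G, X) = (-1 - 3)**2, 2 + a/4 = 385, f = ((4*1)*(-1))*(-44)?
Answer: -164124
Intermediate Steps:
f = 176 (f = (4*(-1))*(-44) = -4*(-44) = 176)
a = 1532 (a = -8 + 4*385 = -8 + 1540 = 1532)
V(G, X) = 16 (V(G, X) = (-4)**2 = 16)
j = 160 (j = 176 - 1*16 = 176 - 16 = 160)
M = -97
(j + a)*M = (160 + 1532)*(-97) = 1692*(-97) = -164124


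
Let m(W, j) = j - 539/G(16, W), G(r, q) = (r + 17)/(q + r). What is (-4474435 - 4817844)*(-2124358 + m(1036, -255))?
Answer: 59706488686973/3 ≈ 1.9902e+13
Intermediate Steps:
G(r, q) = (17 + r)/(q + r)
m(W, j) = -784/3 + j - 49*W/3 (m(W, j) = j - 539*(W + 16)/(17 + 16) = j - (784/3 + 49*W/3) = j - 539*(16/33 + W/33) = j + (-784/3 - 49*W/3) = -784/3 + j - 49*W/3)
(-4474435 - 4817844)*(-2124358 + m(1036, -255)) = (-4474435 - 4817844)*(-2124358 + (-784/3 - 255 - 49/3*1036)) = -9292279*(-2124358 + (-784/3 - 255 - 50764/3)) = -9292279*(-2124358 - 52313/3) = -9292279*(-6425387/3) = 59706488686973/3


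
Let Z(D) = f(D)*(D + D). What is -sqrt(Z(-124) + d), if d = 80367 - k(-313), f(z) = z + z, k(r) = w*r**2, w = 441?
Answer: -I*sqrt(43062458) ≈ -6562.2*I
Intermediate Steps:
k(r) = 441*r**2
f(z) = 2*z
Z(D) = 4*D**2 (Z(D) = (2*D)*(D + D) = (2*D)*(2*D) = 4*D**2)
d = -43123962 (d = 80367 - 441*(-313)**2 = 80367 - 441*97969 = 80367 - 1*43204329 = 80367 - 43204329 = -43123962)
-sqrt(Z(-124) + d) = -sqrt(4*(-124)**2 - 43123962) = -sqrt(4*15376 - 43123962) = -sqrt(61504 - 43123962) = -sqrt(-43062458) = -I*sqrt(43062458)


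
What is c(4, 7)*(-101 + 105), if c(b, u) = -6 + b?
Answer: -8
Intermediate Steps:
c(4, 7)*(-101 + 105) = (-6 + 4)*(-101 + 105) = -2*4 = -8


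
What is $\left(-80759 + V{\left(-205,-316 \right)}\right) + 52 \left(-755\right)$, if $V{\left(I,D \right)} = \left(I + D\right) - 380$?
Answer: $-120920$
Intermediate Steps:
$V{\left(I,D \right)} = -380 + D + I$ ($V{\left(I,D \right)} = \left(D + I\right) - 380 = -380 + D + I$)
$\left(-80759 + V{\left(-205,-316 \right)}\right) + 52 \left(-755\right) = \left(-80759 - 901\right) + 52 \left(-755\right) = \left(-80759 - 901\right) - 39260 = -81660 - 39260 = -120920$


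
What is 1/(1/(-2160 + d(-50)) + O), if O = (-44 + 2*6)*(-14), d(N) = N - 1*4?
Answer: 2214/991871 ≈ 0.0022321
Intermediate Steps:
d(N) = -4 + N (d(N) = N - 4 = -4 + N)
O = 448 (O = (-44 + 12)*(-14) = -32*(-14) = 448)
1/(1/(-2160 + d(-50)) + O) = 1/(1/(-2160 + (-4 - 50)) + 448) = 1/(1/(-2160 - 54) + 448) = 1/(1/(-2214) + 448) = 1/(-1/2214 + 448) = 1/(991871/2214) = 2214/991871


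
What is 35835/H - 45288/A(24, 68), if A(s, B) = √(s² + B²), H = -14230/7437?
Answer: -53300979/2846 - 11322*√13/65 ≈ -19356.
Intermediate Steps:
H = -14230/7437 (H = -14230*1/7437 = -14230/7437 ≈ -1.9134)
A(s, B) = √(B² + s²)
35835/H - 45288/A(24, 68) = 35835/(-14230/7437) - 45288/√(68² + 24²) = 35835*(-7437/14230) - 45288/√(4624 + 576) = -53300979/2846 - 45288*√13/260 = -53300979/2846 - 11322*√13/65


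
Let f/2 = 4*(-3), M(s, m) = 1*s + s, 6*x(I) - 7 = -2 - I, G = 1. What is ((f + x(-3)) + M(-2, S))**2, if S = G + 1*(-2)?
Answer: 6400/9 ≈ 711.11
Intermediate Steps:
S = -1 (S = 1 + 1*(-2) = 1 - 2 = -1)
x(I) = 5/6 - I/6 (x(I) = 7/6 + (-2 - I)/6 = 7/6 + (-1/3 - I/6) = 5/6 - I/6)
M(s, m) = 2*s (M(s, m) = s + s = 2*s)
f = -24 (f = 2*(4*(-3)) = 2*(-12) = -24)
((f + x(-3)) + M(-2, S))**2 = ((-24 + (5/6 - 1/6*(-3))) + 2*(-2))**2 = ((-24 + (5/6 + 1/2)) - 4)**2 = ((-24 + 4/3) - 4)**2 = (-68/3 - 4)**2 = (-80/3)**2 = 6400/9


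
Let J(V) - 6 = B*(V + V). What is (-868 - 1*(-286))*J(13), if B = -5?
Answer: 72168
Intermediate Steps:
J(V) = 6 - 10*V (J(V) = 6 - 5*(V + V) = 6 - 10*V)
(-868 - 1*(-286))*J(13) = (-868 - 1*(-286))*(6 - 10*13) = (-868 + 286)*(6 - 130) = -582*(-124) = 72168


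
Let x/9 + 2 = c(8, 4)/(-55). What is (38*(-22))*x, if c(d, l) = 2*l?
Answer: 80712/5 ≈ 16142.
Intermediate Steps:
x = -1062/55 (x = -18 + 9*((2*4)/(-55)) = -18 + 9*(8*(-1/55)) = -18 + 9*(-8/55) = -18 - 72/55 = -1062/55 ≈ -19.309)
(38*(-22))*x = (38*(-22))*(-1062/55) = -836*(-1062/55) = 80712/5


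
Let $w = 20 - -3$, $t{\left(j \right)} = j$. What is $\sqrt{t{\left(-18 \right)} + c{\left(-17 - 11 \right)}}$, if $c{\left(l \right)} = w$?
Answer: $\sqrt{5} \approx 2.2361$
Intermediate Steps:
$w = 23$ ($w = 20 + 3 = 23$)
$c{\left(l \right)} = 23$
$\sqrt{t{\left(-18 \right)} + c{\left(-17 - 11 \right)}} = \sqrt{-18 + 23} = \sqrt{5}$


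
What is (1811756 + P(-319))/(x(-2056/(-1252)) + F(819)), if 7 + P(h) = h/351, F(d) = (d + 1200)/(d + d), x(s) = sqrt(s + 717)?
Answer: -1875393326847880/602234601147 + 1620333281840*sqrt(70404655)/200744867049 ≈ 64613.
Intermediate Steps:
x(s) = sqrt(717 + s)
F(d) = (1200 + d)/(2*d) (F(d) = (1200 + d)/((2*d)) = (1200 + d)*(1/(2*d)) = (1200 + d)/(2*d))
P(h) = -7 + h/351
(1811756 + P(-319))/(x(-2056/(-1252)) + F(819)) = (1811756 + (-7 + (1/351)*(-319)))/(sqrt(717 - 2056/(-1252)) + (1/2)*(1200 + 819)/819) = (1811756 + (-7 - 319/351))/(sqrt(717 - 2056*(-1/1252)) + (1/2)*(1/819)*2019) = (1811756 - 2776/351)/(sqrt(717 + 514/313) + 673/546) = 635923580/(351*(sqrt(224935/313) + 673/546)) = 635923580/(351*(sqrt(70404655)/313 + 673/546)) = 635923580/(351*(673/546 + sqrt(70404655)/313))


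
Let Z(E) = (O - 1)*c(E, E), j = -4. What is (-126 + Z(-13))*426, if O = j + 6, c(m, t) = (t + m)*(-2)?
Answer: -31524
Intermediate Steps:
c(m, t) = -2*m - 2*t (c(m, t) = (m + t)*(-2) = -2*m - 2*t)
O = 2 (O = -4 + 6 = 2)
Z(E) = -4*E (Z(E) = (2 - 1)*(-2*E - 2*E) = 1*(-4*E) = -4*E)
(-126 + Z(-13))*426 = (-126 - 4*(-13))*426 = (-126 + 52)*426 = -74*426 = -31524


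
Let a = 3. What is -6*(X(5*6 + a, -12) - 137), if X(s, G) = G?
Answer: 894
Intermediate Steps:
-6*(X(5*6 + a, -12) - 137) = -6*(-12 - 137) = -6*(-149) = 894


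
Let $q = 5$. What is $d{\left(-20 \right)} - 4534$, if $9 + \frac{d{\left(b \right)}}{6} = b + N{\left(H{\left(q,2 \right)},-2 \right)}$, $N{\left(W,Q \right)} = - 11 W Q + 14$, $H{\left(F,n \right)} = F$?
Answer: $-3964$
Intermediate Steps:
$N{\left(W,Q \right)} = 14 - 11 Q W$ ($N{\left(W,Q \right)} = - 11 Q W + 14 = 14 - 11 Q W$)
$d{\left(b \right)} = 690 + 6 b$ ($d{\left(b \right)} = -54 + 6 \left(b - \left(-14 - 110\right)\right) = -54 + 6 \left(b + \left(14 + 110\right)\right) = -54 + 6 \left(b + 124\right) = -54 + 6 \left(124 + b\right) = -54 + \left(744 + 6 b\right) = 690 + 6 b$)
$d{\left(-20 \right)} - 4534 = \left(690 + 6 \left(-20\right)\right) - 4534 = \left(690 - 120\right) - 4534 = 570 - 4534 = -3964$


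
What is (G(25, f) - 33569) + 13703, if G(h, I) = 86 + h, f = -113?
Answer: -19755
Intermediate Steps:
(G(25, f) - 33569) + 13703 = ((86 + 25) - 33569) + 13703 = (111 - 33569) + 13703 = -33458 + 13703 = -19755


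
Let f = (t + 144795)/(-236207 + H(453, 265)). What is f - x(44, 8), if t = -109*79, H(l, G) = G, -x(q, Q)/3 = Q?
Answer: 2763212/117971 ≈ 23.423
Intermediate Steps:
x(q, Q) = -3*Q
t = -8611
f = -68092/117971 (f = (-8611 + 144795)/(-236207 + 265) = 136184/(-235942) = 136184*(-1/235942) = -68092/117971 ≈ -0.57719)
f - x(44, 8) = -68092/117971 - (-3)*8 = -68092/117971 - 1*(-24) = -68092/117971 + 24 = 2763212/117971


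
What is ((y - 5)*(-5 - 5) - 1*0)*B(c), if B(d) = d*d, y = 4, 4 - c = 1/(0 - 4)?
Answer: 1445/8 ≈ 180.63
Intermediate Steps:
c = 17/4 (c = 4 - 1/(0 - 4) = 4 - 1/(-4) = 4 - 1*(-1/4) = 4 + 1/4 = 17/4 ≈ 4.2500)
B(d) = d**2
((y - 5)*(-5 - 5) - 1*0)*B(c) = ((4 - 5)*(-5 - 5) - 1*0)*(17/4)**2 = (-1*(-10) + 0)*(289/16) = (10 + 0)*(289/16) = 10*(289/16) = 1445/8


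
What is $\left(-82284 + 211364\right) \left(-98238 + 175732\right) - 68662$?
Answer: $10002856858$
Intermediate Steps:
$\left(-82284 + 211364\right) \left(-98238 + 175732\right) - 68662 = 129080 \cdot 77494 - 68662 = 10002925520 - 68662 = 10002856858$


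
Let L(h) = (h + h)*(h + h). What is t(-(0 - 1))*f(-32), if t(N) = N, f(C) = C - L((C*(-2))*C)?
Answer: -16777248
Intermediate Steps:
L(h) = 4*h**2 (L(h) = (2*h)*(2*h) = 4*h**2)
f(C) = C - 16*C**4 (f(C) = C - 4*((C*(-2))*C)**2 = C - 4*((-2*C)*C)**2 = C - 4*(-2*C**2)**2 = C - 4*4*C**4 = C - 16*C**4)
t(-(0 - 1))*f(-32) = (-(0 - 1))*(-32 - 16*(-32)**4) = (-1*(-1))*(-32 - 16*1048576) = 1*(-32 - 16777216) = 1*(-16777248) = -16777248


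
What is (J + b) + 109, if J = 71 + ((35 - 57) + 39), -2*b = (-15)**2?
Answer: 169/2 ≈ 84.500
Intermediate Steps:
b = -225/2 (b = -1/2*(-15)**2 = -1/2*225 = -225/2 ≈ -112.50)
J = 88 (J = 71 + (-22 + 39) = 71 + 17 = 88)
(J + b) + 109 = (88 - 225/2) + 109 = -49/2 + 109 = 169/2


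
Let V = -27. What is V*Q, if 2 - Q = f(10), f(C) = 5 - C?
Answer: -189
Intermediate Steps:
Q = 7 (Q = 2 - (5 - 1*10) = 2 - (5 - 10) = 2 - 1*(-5) = 2 + 5 = 7)
V*Q = -27*7 = -189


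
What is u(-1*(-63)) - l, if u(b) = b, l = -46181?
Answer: 46244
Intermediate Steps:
u(-1*(-63)) - l = -1*(-63) - 1*(-46181) = 63 + 46181 = 46244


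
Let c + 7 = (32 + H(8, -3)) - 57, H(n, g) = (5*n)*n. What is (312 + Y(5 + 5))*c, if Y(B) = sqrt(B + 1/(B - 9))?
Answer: 89856 + 288*sqrt(11) ≈ 90811.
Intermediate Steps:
H(n, g) = 5*n**2
Y(B) = sqrt(B + 1/(-9 + B))
c = 288 (c = -7 + ((32 + 5*8**2) - 57) = -7 + ((32 + 5*64) - 57) = -7 + ((32 + 320) - 57) = -7 + (352 - 57) = -7 + 295 = 288)
(312 + Y(5 + 5))*c = (312 + sqrt((1 + (5 + 5)*(-9 + (5 + 5)))/(-9 + (5 + 5))))*288 = (312 + sqrt((1 + 10*(-9 + 10))/(-9 + 10)))*288 = (312 + sqrt((1 + 10*1)/1))*288 = (312 + sqrt(1*(1 + 10)))*288 = (312 + sqrt(1*11))*288 = (312 + sqrt(11))*288 = 89856 + 288*sqrt(11)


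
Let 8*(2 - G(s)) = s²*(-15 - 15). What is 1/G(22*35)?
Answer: 1/2223377 ≈ 4.4977e-7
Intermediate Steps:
G(s) = 2 + 15*s²/4 (G(s) = 2 - s²*(-15 - 15)/8 = 2 - s²*(-30)/8 = 2 - (-15)*s²/4 = 2 + 15*s²/4)
1/G(22*35) = 1/(2 + 15*(22*35)²/4) = 1/(2 + (15/4)*770²) = 1/(2 + (15/4)*592900) = 1/(2 + 2223375) = 1/2223377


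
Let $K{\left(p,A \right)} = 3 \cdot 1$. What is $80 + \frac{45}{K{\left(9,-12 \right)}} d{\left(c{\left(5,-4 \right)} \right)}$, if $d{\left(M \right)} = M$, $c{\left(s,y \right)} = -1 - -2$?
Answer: $95$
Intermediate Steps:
$c{\left(s,y \right)} = 1$ ($c{\left(s,y \right)} = -1 + 2 = 1$)
$K{\left(p,A \right)} = 3$
$80 + \frac{45}{K{\left(9,-12 \right)}} d{\left(c{\left(5,-4 \right)} \right)} = 80 + \frac{45}{3} \cdot 1 = 80 + 45 \cdot \frac{1}{3} \cdot 1 = 80 + 15 \cdot 1 = 80 + 15 = 95$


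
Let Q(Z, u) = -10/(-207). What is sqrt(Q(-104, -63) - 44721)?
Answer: I*sqrt(212916451)/69 ≈ 211.47*I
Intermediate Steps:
Q(Z, u) = 10/207 (Q(Z, u) = -10*(-1/207) = 10/207)
sqrt(Q(-104, -63) - 44721) = sqrt(10/207 - 44721) = sqrt(-9257237/207) = I*sqrt(212916451)/69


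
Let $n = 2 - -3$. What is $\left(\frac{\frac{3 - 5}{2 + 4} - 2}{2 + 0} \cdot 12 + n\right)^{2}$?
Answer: $81$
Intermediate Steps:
$n = 5$ ($n = 2 + 3 = 5$)
$\left(\frac{\frac{3 - 5}{2 + 4} - 2}{2 + 0} \cdot 12 + n\right)^{2} = \left(\frac{\frac{3 - 5}{2 + 4} - 2}{2 + 0} \cdot 12 + 5\right)^{2} = \left(\frac{- \frac{2}{6} - 2}{2} \cdot 12 + 5\right)^{2} = \left(\left(\left(-2\right) \frac{1}{6} - 2\right) \frac{1}{2} \cdot 12 + 5\right)^{2} = \left(\left(- \frac{1}{3} - 2\right) \frac{1}{2} \cdot 12 + 5\right)^{2} = \left(\left(- \frac{7}{3}\right) \frac{1}{2} \cdot 12 + 5\right)^{2} = \left(\left(- \frac{7}{6}\right) 12 + 5\right)^{2} = \left(-14 + 5\right)^{2} = \left(-9\right)^{2} = 81$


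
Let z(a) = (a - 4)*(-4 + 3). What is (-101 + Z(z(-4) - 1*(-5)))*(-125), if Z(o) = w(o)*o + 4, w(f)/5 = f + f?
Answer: -199125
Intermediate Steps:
z(a) = 4 - a (z(a) = (-4 + a)*(-1) = 4 - a)
w(f) = 10*f (w(f) = 5*(f + f) = 5*(2*f) = 10*f)
Z(o) = 4 + 10*o² (Z(o) = (10*o)*o + 4 = 10*o² + 4 = 4 + 10*o²)
(-101 + Z(z(-4) - 1*(-5)))*(-125) = (-101 + (4 + 10*((4 - 1*(-4)) - 1*(-5))²))*(-125) = (-101 + (4 + 10*((4 + 4) + 5)²))*(-125) = (-101 + (4 + 10*(8 + 5)²))*(-125) = (-101 + (4 + 10*13²))*(-125) = (-101 + (4 + 10*169))*(-125) = (-101 + (4 + 1690))*(-125) = (-101 + 1694)*(-125) = 1593*(-125) = -199125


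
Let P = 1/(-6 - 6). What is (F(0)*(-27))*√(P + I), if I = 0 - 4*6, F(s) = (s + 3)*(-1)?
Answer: 459*I*√3/2 ≈ 397.51*I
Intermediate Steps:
F(s) = -3 - s (F(s) = (3 + s)*(-1) = -3 - s)
P = -1/12 (P = 1/(-12) = -1/12 ≈ -0.083333)
I = -24 (I = 0 - 24 = -24)
(F(0)*(-27))*√(P + I) = ((-3 - 1*0)*(-27))*√(-1/12 - 24) = ((-3 + 0)*(-27))*√(-289/12) = (-3*(-27))*(17*I*√3/6) = 81*(17*I*√3/6) = 459*I*√3/2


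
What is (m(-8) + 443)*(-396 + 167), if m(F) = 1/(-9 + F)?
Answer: -1724370/17 ≈ -1.0143e+5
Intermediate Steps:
(m(-8) + 443)*(-396 + 167) = (1/(-9 - 8) + 443)*(-396 + 167) = (1/(-17) + 443)*(-229) = (-1/17 + 443)*(-229) = (7530/17)*(-229) = -1724370/17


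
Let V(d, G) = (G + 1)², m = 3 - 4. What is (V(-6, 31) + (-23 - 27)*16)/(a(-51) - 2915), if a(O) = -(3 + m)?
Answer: -224/2917 ≈ -0.076791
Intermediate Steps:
m = -1
V(d, G) = (1 + G)²
a(O) = -2 (a(O) = -(3 - 1) = -1*2 = -2)
(V(-6, 31) + (-23 - 27)*16)/(a(-51) - 2915) = ((1 + 31)² + (-23 - 27)*16)/(-2 - 2915) = (32² - 50*16)/(-2917) = (1024 - 800)*(-1/2917) = 224*(-1/2917) = -224/2917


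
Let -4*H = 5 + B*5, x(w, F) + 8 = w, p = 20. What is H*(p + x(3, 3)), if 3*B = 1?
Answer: -25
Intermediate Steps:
B = 1/3 (B = (1/3)*1 = 1/3 ≈ 0.33333)
x(w, F) = -8 + w
H = -5/3 (H = -(5 + (1/3)*5)/4 = -(5 + 5/3)/4 = -1/4*20/3 = -5/3 ≈ -1.6667)
H*(p + x(3, 3)) = -5*(20 + (-8 + 3))/3 = -5*(20 - 5)/3 = -5/3*15 = -25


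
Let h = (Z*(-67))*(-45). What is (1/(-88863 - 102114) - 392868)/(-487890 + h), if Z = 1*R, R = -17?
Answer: 75028752037/102964294665 ≈ 0.72869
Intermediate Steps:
Z = -17 (Z = 1*(-17) = -17)
h = -51255 (h = -17*(-67)*(-45) = 1139*(-45) = -51255)
(1/(-88863 - 102114) - 392868)/(-487890 + h) = (1/(-88863 - 102114) - 392868)/(-487890 - 51255) = (1/(-190977) - 392868)/(-539145) = (-1/190977 - 392868)*(-1/539145) = -75028752037/190977*(-1/539145) = 75028752037/102964294665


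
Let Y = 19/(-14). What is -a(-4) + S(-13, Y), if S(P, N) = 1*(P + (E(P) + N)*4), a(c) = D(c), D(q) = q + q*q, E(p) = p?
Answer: -577/7 ≈ -82.429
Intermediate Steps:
Y = -19/14 (Y = 19*(-1/14) = -19/14 ≈ -1.3571)
D(q) = q + q**2
a(c) = c*(1 + c)
S(P, N) = 4*N + 5*P (S(P, N) = 1*(P + (P + N)*4) = 1*(P + (N + P)*4) = 1*(P + (4*N + 4*P)) = 1*(4*N + 5*P) = 4*N + 5*P)
-a(-4) + S(-13, Y) = -(-4)*(1 - 4) + (4*(-19/14) + 5*(-13)) = -(-4)*(-3) + (-38/7 - 65) = -1*12 - 493/7 = -12 - 493/7 = -577/7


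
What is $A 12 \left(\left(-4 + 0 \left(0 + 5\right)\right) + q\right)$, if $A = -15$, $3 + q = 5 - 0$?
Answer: $360$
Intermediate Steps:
$q = 2$ ($q = -3 + \left(5 - 0\right) = -3 + \left(5 + 0\right) = -3 + 5 = 2$)
$A 12 \left(\left(-4 + 0 \left(0 + 5\right)\right) + q\right) = \left(-15\right) 12 \left(\left(-4 + 0 \left(0 + 5\right)\right) + 2\right) = - 180 \left(\left(-4 + 0 \cdot 5\right) + 2\right) = - 180 \left(\left(-4 + 0\right) + 2\right) = - 180 \left(-4 + 2\right) = \left(-180\right) \left(-2\right) = 360$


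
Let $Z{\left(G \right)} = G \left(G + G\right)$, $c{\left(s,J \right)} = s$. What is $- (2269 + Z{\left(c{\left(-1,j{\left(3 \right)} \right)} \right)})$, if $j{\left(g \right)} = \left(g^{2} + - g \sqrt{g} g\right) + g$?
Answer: $-2271$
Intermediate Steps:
$j{\left(g \right)} = g + g^{2} - g^{\frac{5}{2}}$ ($j{\left(g \right)} = \left(g^{2} + - g^{\frac{3}{2}} g\right) + g = \left(g^{2} - g^{\frac{5}{2}}\right) + g = g + g^{2} - g^{\frac{5}{2}}$)
$Z{\left(G \right)} = 2 G^{2}$ ($Z{\left(G \right)} = G 2 G = 2 G^{2}$)
$- (2269 + Z{\left(c{\left(-1,j{\left(3 \right)} \right)} \right)}) = - (2269 + 2 \left(-1\right)^{2}) = - (2269 + 2 \cdot 1) = - (2269 + 2) = \left(-1\right) 2271 = -2271$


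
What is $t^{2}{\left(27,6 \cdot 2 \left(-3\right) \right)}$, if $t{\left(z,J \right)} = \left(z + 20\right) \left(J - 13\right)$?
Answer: $5303809$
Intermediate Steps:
$t{\left(z,J \right)} = \left(-13 + J\right) \left(20 + z\right)$ ($t{\left(z,J \right)} = \left(20 + z\right) \left(-13 + J\right) = \left(-13 + J\right) \left(20 + z\right)$)
$t^{2}{\left(27,6 \cdot 2 \left(-3\right) \right)} = \left(-260 - 351 + 20 \cdot 6 \cdot 2 \left(-3\right) + 6 \cdot 2 \left(-3\right) 27\right)^{2} = \left(-260 - 351 + 20 \cdot 12 \left(-3\right) + 12 \left(-3\right) 27\right)^{2} = \left(-260 - 351 + 20 \left(-36\right) - 972\right)^{2} = \left(-260 - 351 - 720 - 972\right)^{2} = \left(-2303\right)^{2} = 5303809$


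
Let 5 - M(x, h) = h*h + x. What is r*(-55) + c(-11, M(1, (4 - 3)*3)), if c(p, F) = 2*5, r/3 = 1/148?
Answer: 1315/148 ≈ 8.8851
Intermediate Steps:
M(x, h) = 5 - x - h² (M(x, h) = 5 - (h*h + x) = 5 - (h² + x) = 5 - (x + h²) = 5 + (-x - h²) = 5 - x - h²)
r = 3/148 ≈ 0.020270
c(p, F) = 10
r*(-55) + c(-11, M(1, (4 - 3)*3)) = (3/148)*(-55) + 10 = -165/148 + 10 = 1315/148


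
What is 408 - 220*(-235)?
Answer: 52108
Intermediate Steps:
408 - 220*(-235) = 408 + 51700 = 52108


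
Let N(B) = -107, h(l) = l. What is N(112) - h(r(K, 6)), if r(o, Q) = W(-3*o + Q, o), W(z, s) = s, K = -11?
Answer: -96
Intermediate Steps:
r(o, Q) = o
N(112) - h(r(K, 6)) = -107 - 1*(-11) = -107 + 11 = -96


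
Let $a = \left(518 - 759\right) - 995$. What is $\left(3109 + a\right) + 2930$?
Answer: $4803$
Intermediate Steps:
$a = -1236$ ($a = -241 - 995 = -1236$)
$\left(3109 + a\right) + 2930 = \left(3109 - 1236\right) + 2930 = 1873 + 2930 = 4803$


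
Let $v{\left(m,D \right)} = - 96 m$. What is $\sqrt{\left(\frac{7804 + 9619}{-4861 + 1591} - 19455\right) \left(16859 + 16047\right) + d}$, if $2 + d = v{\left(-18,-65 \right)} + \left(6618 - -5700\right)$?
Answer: $\frac{i \sqrt{1711792982031915}}{1635} \approx 25305.0 i$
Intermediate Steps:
$d = 14044$ ($d = -2 + \left(\left(-96\right) \left(-18\right) + \left(6618 - -5700\right)\right) = -2 + \left(1728 + \left(6618 + 5700\right)\right) = -2 + \left(1728 + 12318\right) = -2 + 14046 = 14044$)
$\sqrt{\left(\frac{7804 + 9619}{-4861 + 1591} - 19455\right) \left(16859 + 16047\right) + d} = \sqrt{\left(\frac{7804 + 9619}{-4861 + 1591} - 19455\right) \left(16859 + 16047\right) + 14044} = \sqrt{\left(\frac{17423}{-3270} - 19455\right) 32906 + 14044} = \sqrt{\left(17423 \left(- \frac{1}{3270}\right) - 19455\right) 32906 + 14044} = \sqrt{\left(- \frac{17423}{3270} - 19455\right) 32906 + 14044} = \sqrt{\left(- \frac{63635273}{3270}\right) 32906 + 14044} = \sqrt{- \frac{1046991146669}{1635} + 14044} = \sqrt{- \frac{1046968184729}{1635}} = \frac{i \sqrt{1711792982031915}}{1635}$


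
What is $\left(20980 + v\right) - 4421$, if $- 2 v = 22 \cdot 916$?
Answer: $6483$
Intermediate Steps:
$v = -10076$ ($v = - \frac{22 \cdot 916}{2} = \left(- \frac{1}{2}\right) 20152 = -10076$)
$\left(20980 + v\right) - 4421 = \left(20980 - 10076\right) - 4421 = 10904 - 4421 = 6483$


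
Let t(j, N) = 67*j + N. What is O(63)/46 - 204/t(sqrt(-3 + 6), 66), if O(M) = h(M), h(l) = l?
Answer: 397779/139702 - 4556*sqrt(3)/3037 ≈ 0.24898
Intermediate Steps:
O(M) = M
t(j, N) = N + 67*j
O(63)/46 - 204/t(sqrt(-3 + 6), 66) = 63/46 - 204/(66 + 67*sqrt(-3 + 6)) = 63*(1/46) - 204/(66 + 67*sqrt(3)) = 63/46 - 204/(66 + 67*sqrt(3))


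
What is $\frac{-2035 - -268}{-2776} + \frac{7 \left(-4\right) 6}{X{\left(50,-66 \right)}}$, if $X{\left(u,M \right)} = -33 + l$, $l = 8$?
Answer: $\frac{510543}{69400} \approx 7.3565$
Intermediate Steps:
$X{\left(u,M \right)} = -25$ ($X{\left(u,M \right)} = -33 + 8 = -25$)
$\frac{-2035 - -268}{-2776} + \frac{7 \left(-4\right) 6}{X{\left(50,-66 \right)}} = \frac{-2035 - -268}{-2776} + \frac{7 \left(-4\right) 6}{-25} = \left(-2035 + 268\right) \left(- \frac{1}{2776}\right) + \left(-28\right) 6 \left(- \frac{1}{25}\right) = \left(-1767\right) \left(- \frac{1}{2776}\right) - - \frac{168}{25} = \frac{1767}{2776} + \frac{168}{25} = \frac{510543}{69400}$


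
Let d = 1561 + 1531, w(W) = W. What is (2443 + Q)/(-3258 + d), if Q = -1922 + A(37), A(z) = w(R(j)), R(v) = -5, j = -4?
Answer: -258/83 ≈ -3.1084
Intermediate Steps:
d = 3092
A(z) = -5
Q = -1927 (Q = -1922 - 5 = -1927)
(2443 + Q)/(-3258 + d) = (2443 - 1927)/(-3258 + 3092) = 516/(-166) = 516*(-1/166) = -258/83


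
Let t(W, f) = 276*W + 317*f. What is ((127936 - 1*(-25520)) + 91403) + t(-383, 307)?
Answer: 236470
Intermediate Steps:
((127936 - 1*(-25520)) + 91403) + t(-383, 307) = ((127936 - 1*(-25520)) + 91403) + (276*(-383) + 317*307) = ((127936 + 25520) + 91403) + (-105708 + 97319) = (153456 + 91403) - 8389 = 244859 - 8389 = 236470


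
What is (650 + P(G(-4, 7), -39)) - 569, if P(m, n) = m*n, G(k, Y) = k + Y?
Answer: -36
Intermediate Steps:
G(k, Y) = Y + k
(650 + P(G(-4, 7), -39)) - 569 = (650 + (7 - 4)*(-39)) - 569 = (650 + 3*(-39)) - 569 = (650 - 117) - 569 = 533 - 569 = -36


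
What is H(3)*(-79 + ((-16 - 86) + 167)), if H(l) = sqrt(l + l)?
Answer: -14*sqrt(6) ≈ -34.293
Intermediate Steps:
H(l) = sqrt(2)*sqrt(l) (H(l) = sqrt(2*l) = sqrt(2)*sqrt(l))
H(3)*(-79 + ((-16 - 86) + 167)) = (sqrt(2)*sqrt(3))*(-79 + ((-16 - 86) + 167)) = sqrt(6)*(-79 + (-102 + 167)) = sqrt(6)*(-79 + 65) = sqrt(6)*(-14) = -14*sqrt(6)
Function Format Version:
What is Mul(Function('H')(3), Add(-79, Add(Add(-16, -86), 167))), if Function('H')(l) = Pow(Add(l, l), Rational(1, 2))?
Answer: Mul(-14, Pow(6, Rational(1, 2))) ≈ -34.293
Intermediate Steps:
Function('H')(l) = Mul(Pow(2, Rational(1, 2)), Pow(l, Rational(1, 2))) (Function('H')(l) = Pow(Mul(2, l), Rational(1, 2)) = Mul(Pow(2, Rational(1, 2)), Pow(l, Rational(1, 2))))
Mul(Function('H')(3), Add(-79, Add(Add(-16, -86), 167))) = Mul(Mul(Pow(2, Rational(1, 2)), Pow(3, Rational(1, 2))), Add(-79, Add(Add(-16, -86), 167))) = Mul(Pow(6, Rational(1, 2)), Add(-79, Add(-102, 167))) = Mul(Pow(6, Rational(1, 2)), Add(-79, 65)) = Mul(Pow(6, Rational(1, 2)), -14) = Mul(-14, Pow(6, Rational(1, 2)))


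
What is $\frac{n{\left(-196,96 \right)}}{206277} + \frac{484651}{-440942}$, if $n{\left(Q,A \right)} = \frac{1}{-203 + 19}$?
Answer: $- \frac{9197456818555}{8367969749928} \approx -1.0991$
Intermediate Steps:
$n{\left(Q,A \right)} = - \frac{1}{184}$ ($n{\left(Q,A \right)} = \frac{1}{-184} = - \frac{1}{184}$)
$\frac{n{\left(-196,96 \right)}}{206277} + \frac{484651}{-440942} = - \frac{1}{184 \cdot 206277} + \frac{484651}{-440942} = \left(- \frac{1}{184}\right) \frac{1}{206277} + 484651 \left(- \frac{1}{440942}\right) = - \frac{1}{37954968} - \frac{484651}{440942} = - \frac{9197456818555}{8367969749928}$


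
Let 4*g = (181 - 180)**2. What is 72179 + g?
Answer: 288717/4 ≈ 72179.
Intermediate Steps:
g = 1/4 (g = (181 - 180)**2/4 = (1/4)*1**2 = (1/4)*1 = 1/4 ≈ 0.25000)
72179 + g = 72179 + 1/4 = 288717/4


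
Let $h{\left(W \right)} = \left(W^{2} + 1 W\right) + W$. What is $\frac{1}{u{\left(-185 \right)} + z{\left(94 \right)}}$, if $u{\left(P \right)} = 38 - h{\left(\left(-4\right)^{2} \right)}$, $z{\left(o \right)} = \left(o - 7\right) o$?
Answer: $\frac{1}{7928} \approx 0.00012614$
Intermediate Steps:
$z{\left(o \right)} = o \left(-7 + o\right)$ ($z{\left(o \right)} = \left(-7 + o\right) o = o \left(-7 + o\right)$)
$h{\left(W \right)} = W^{2} + 2 W$ ($h{\left(W \right)} = \left(W^{2} + W\right) + W = \left(W + W^{2}\right) + W = W^{2} + 2 W$)
$u{\left(P \right)} = -250$ ($u{\left(P \right)} = 38 - \left(-4\right)^{2} \left(2 + \left(-4\right)^{2}\right) = 38 - 16 \left(2 + 16\right) = 38 - 16 \cdot 18 = 38 - 288 = -250$)
$\frac{1}{u{\left(-185 \right)} + z{\left(94 \right)}} = \frac{1}{-250 + 94 \left(-7 + 94\right)} = \frac{1}{-250 + 94 \cdot 87} = \frac{1}{-250 + 8178} = \frac{1}{7928}$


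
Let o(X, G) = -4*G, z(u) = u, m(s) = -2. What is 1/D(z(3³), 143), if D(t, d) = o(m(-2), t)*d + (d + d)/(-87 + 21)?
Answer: -3/46345 ≈ -6.4732e-5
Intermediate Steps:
D(t, d) = -d/33 - 4*d*t (D(t, d) = (-4*t)*d + (d + d)/(-87 + 21) = -4*d*t + (2*d)/(-66) = -4*d*t + (2*d)*(-1/66) = -4*d*t - d/33 = -d/33 - 4*d*t)
1/D(z(3³), 143) = 1/(-1/33*143*(1 + 132*3³)) = 1/(-1/33*143*(1 + 132*27)) = 1/(-1/33*143*(1 + 3564)) = 1/(-1/33*143*3565) = 1/(-46345/3) = -3/46345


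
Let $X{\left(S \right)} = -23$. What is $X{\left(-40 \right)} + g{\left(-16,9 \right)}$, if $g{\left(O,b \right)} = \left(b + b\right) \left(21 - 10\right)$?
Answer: $175$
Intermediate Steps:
$g{\left(O,b \right)} = 22 b$ ($g{\left(O,b \right)} = 2 b \left(21 - 10\right) = 2 b 11 = 22 b$)
$X{\left(-40 \right)} + g{\left(-16,9 \right)} = -23 + 22 \cdot 9 = -23 + 198 = 175$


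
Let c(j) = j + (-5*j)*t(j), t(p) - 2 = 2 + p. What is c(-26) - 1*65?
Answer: -2951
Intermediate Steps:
t(p) = 4 + p (t(p) = 2 + (2 + p) = 4 + p)
c(j) = j - 5*j*(4 + j) (c(j) = j + (-5*j)*(4 + j) = j - 5*j*(4 + j))
c(-26) - 1*65 = -1*(-26)*(19 + 5*(-26)) - 1*65 = -1*(-26)*(19 - 130) - 65 = -1*(-26)*(-111) - 65 = -2886 - 65 = -2951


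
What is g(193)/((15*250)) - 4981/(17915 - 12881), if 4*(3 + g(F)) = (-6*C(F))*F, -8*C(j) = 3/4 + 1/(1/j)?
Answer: 177079187/201360000 ≈ 0.87942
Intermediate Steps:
C(j) = -3/32 - j/8 (C(j) = -(3/4 + 1/(1/j))/8 = -(3*(¼) + 1/1/j)/8 = -(¾ + 1*j)/8 = -(¾ + j)/8 = -3/32 - j/8)
g(F) = -3 + F*(9/16 + 3*F/4)/4 (g(F) = -3 + ((-6*(-3/32 - F/8))*F)/4 = -3 + ((9/16 + 3*F/4)*F)/4 = -3 + (F*(9/16 + 3*F/4))/4 = -3 + F*(9/16 + 3*F/4)/4)
g(193)/((15*250)) - 4981/(17915 - 12881) = (-3 + (3/64)*193*(3 + 4*193))/((15*250)) - 4981/(17915 - 12881) = (-3 + (3/64)*193*(3 + 772))/3750 - 4981/5034 = (-3 + (3/64)*193*775)*(1/3750) - 4981*1/5034 = (-3 + 448725/64)*(1/3750) - 4981/5034 = (448533/64)*(1/3750) - 4981/5034 = 149511/80000 - 4981/5034 = 177079187/201360000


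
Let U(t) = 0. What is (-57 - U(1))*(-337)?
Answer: 19209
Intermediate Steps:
(-57 - U(1))*(-337) = (-57 - 1*0)*(-337) = (-57 + 0)*(-337) = -57*(-337) = 19209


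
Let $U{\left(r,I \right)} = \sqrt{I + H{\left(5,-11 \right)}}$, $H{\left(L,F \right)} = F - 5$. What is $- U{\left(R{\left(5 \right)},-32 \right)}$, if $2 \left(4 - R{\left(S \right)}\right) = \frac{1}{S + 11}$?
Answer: $- 4 i \sqrt{3} \approx - 6.9282 i$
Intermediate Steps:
$H{\left(L,F \right)} = -5 + F$ ($H{\left(L,F \right)} = F - 5 = -5 + F$)
$R{\left(S \right)} = 4 - \frac{1}{2 \left(11 + S\right)}$ ($R{\left(S \right)} = 4 - \frac{1}{2 \left(S + 11\right)} = 4 - \frac{1}{2 \left(11 + S\right)}$)
$U{\left(r,I \right)} = \sqrt{-16 + I}$ ($U{\left(r,I \right)} = \sqrt{I - 16} = \sqrt{-16 + I}$)
$- U{\left(R{\left(5 \right)},-32 \right)} = - \sqrt{-16 - 32} = - \sqrt{-48} = - 4 i \sqrt{3}$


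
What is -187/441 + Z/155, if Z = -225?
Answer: -25642/13671 ≈ -1.8756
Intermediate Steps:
-187/441 + Z/155 = -187/441 - 225/155 = -187*1/441 - 225*1/155 = -187/441 - 45/31 = -25642/13671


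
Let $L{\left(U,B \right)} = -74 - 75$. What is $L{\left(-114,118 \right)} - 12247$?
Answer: $-12396$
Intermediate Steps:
$L{\left(U,B \right)} = -149$
$L{\left(-114,118 \right)} - 12247 = -149 - 12247 = -12396$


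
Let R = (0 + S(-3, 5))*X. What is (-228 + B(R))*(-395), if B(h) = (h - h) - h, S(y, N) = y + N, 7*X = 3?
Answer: 632790/7 ≈ 90399.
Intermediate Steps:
X = 3/7 (X = (⅐)*3 = 3/7 ≈ 0.42857)
S(y, N) = N + y
R = 6/7 (R = (0 + (5 - 3))*(3/7) = (0 + 2)*(3/7) = 2*(3/7) = 6/7 ≈ 0.85714)
B(h) = -h (B(h) = 0 - h = -h)
(-228 + B(R))*(-395) = (-228 - 1*6/7)*(-395) = (-228 - 6/7)*(-395) = -1602/7*(-395) = 632790/7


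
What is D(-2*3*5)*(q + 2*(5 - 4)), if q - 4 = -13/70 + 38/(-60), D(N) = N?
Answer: -1088/7 ≈ -155.43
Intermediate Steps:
q = 334/105 (q = 4 + (-13/70 + 38/(-60)) = 4 + (-13*1/70 + 38*(-1/60)) = 4 + (-13/70 - 19/30) = 4 - 86/105 = 334/105 ≈ 3.1810)
D(-2*3*5)*(q + 2*(5 - 4)) = (-2*3*5)*(334/105 + 2*(5 - 4)) = (-6*5)*(334/105 + 2*1) = -30*(334/105 + 2) = -30*544/105 = -1088/7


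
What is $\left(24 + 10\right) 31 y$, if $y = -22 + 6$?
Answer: $-16864$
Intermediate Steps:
$y = -16$
$\left(24 + 10\right) 31 y = \left(24 + 10\right) 31 \left(-16\right) = 34 \cdot 31 \left(-16\right) = 1054 \left(-16\right) = -16864$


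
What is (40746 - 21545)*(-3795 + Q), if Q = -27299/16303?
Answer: -169783975712/2329 ≈ -7.2900e+7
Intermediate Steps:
Q = -27299/16303 (Q = -27299*1/16303 = -27299/16303 ≈ -1.6745)
(40746 - 21545)*(-3795 + Q) = (40746 - 21545)*(-3795 - 27299/16303) = 19201*(-61897184/16303) = -169783975712/2329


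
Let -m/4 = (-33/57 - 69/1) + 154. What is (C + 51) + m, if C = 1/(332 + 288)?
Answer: -3377121/11780 ≈ -286.68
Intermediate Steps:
C = 1/620 ≈ 0.0016129
m = -6416/19 (m = -4*((-33/57 - 69/1) + 154) = -4*((-33*1/57 - 69*1) + 154) = -4*((-11/19 - 69) + 154) = -4*(-1322/19 + 154) = -4*1604/19 = -6416/19 ≈ -337.68)
(C + 51) + m = (1/620 + 51) - 6416/19 = 31621/620 - 6416/19 = -3377121/11780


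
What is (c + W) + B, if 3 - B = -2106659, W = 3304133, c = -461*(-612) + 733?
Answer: 5693660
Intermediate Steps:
c = 282865 (c = 282132 + 733 = 282865)
B = 2106662 (B = 3 - 1*(-2106659) = 3 + 2106659 = 2106662)
(c + W) + B = (282865 + 3304133) + 2106662 = 3586998 + 2106662 = 5693660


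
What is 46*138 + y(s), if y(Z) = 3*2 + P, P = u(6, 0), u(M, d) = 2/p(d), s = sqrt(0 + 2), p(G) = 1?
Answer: 6356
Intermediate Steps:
s = sqrt(2) ≈ 1.4142
u(M, d) = 2 (u(M, d) = 2/1 = 2*1 = 2)
P = 2
y(Z) = 8 (y(Z) = 3*2 + 2 = 6 + 2 = 8)
46*138 + y(s) = 46*138 + 8 = 6348 + 8 = 6356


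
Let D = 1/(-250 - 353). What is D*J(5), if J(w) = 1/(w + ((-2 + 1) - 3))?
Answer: -1/603 ≈ -0.0016584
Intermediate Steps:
J(w) = 1/(-4 + w) (J(w) = 1/(w + (-1 - 3)) = 1/(w - 4) = 1/(-4 + w))
D = -1/603 (D = 1/(-603) = -1/603 ≈ -0.0016584)
D*J(5) = -1/(603*(-4 + 5)) = -1/603/1 = -1/603*1 = -1/603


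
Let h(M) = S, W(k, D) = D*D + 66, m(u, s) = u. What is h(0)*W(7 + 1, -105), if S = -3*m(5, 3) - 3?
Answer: -199638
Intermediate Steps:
W(k, D) = 66 + D**2 (W(k, D) = D**2 + 66 = 66 + D**2)
S = -18 (S = -3*5 - 3 = -15 - 3 = -18)
h(M) = -18
h(0)*W(7 + 1, -105) = -18*(66 + (-105)**2) = -18*(66 + 11025) = -18*11091 = -199638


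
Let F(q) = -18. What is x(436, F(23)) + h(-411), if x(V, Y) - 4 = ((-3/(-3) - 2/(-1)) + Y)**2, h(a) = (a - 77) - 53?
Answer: -312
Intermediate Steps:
h(a) = -130 + a (h(a) = (-77 + a) - 53 = -130 + a)
x(V, Y) = 4 + (3 + Y)**2 (x(V, Y) = 4 + ((-3/(-3) - 2/(-1)) + Y)**2 = 4 + ((-3*(-1/3) - 2*(-1)) + Y)**2 = 4 + ((1 + 2) + Y)**2 = 4 + (3 + Y)**2)
x(436, F(23)) + h(-411) = (4 + (3 - 18)**2) + (-130 - 411) = (4 + (-15)**2) - 541 = (4 + 225) - 541 = 229 - 541 = -312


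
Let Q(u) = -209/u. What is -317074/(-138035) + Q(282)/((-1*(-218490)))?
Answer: 3907245132001/1700982667260 ≈ 2.2971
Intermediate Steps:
-317074/(-138035) + Q(282)/((-1*(-218490))) = -317074/(-138035) + (-209/282)/((-1*(-218490))) = -317074*(-1/138035) - 209*1/282/218490 = 317074/138035 - 209/282*1/218490 = 317074/138035 - 209/61614180 = 3907245132001/1700982667260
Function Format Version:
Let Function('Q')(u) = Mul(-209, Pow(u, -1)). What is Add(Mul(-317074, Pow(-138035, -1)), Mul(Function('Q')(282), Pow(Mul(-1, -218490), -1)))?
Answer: Rational(3907245132001, 1700982667260) ≈ 2.2971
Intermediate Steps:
Add(Mul(-317074, Pow(-138035, -1)), Mul(Function('Q')(282), Pow(Mul(-1, -218490), -1))) = Add(Mul(-317074, Pow(-138035, -1)), Mul(Mul(-209, Pow(282, -1)), Pow(Mul(-1, -218490), -1))) = Add(Mul(-317074, Rational(-1, 138035)), Mul(Mul(-209, Rational(1, 282)), Pow(218490, -1))) = Add(Rational(317074, 138035), Mul(Rational(-209, 282), Rational(1, 218490))) = Add(Rational(317074, 138035), Rational(-209, 61614180)) = Rational(3907245132001, 1700982667260)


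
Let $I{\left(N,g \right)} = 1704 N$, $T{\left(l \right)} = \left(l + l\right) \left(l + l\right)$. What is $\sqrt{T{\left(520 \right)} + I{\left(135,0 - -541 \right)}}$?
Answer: $22 \sqrt{2710} \approx 1145.3$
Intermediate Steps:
$T{\left(l \right)} = 4 l^{2}$ ($T{\left(l \right)} = 2 l 2 l = 4 l^{2}$)
$\sqrt{T{\left(520 \right)} + I{\left(135,0 - -541 \right)}} = \sqrt{4 \cdot 520^{2} + 1704 \cdot 135} = \sqrt{4 \cdot 270400 + 230040} = \sqrt{1081600 + 230040} = \sqrt{1311640} = 22 \sqrt{2710}$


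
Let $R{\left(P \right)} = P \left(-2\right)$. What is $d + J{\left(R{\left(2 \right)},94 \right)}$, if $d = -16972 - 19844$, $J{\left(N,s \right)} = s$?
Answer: $-36722$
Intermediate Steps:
$R{\left(P \right)} = - 2 P$
$d = -36816$ ($d = -16972 - 19844 = -36816$)
$d + J{\left(R{\left(2 \right)},94 \right)} = -36816 + 94 = -36722$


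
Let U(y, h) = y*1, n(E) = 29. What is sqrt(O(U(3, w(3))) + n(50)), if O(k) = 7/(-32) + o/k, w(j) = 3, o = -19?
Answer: sqrt(12930)/24 ≈ 4.7379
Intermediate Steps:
U(y, h) = y
O(k) = -7/32 - 19/k (O(k) = 7/(-32) - 19/k = 7*(-1/32) - 19/k = -7/32 - 19/k)
sqrt(O(U(3, w(3))) + n(50)) = sqrt((-7/32 - 19/3) + 29) = sqrt(-629/96 + 29) = sqrt(2155/96) = sqrt(12930)/24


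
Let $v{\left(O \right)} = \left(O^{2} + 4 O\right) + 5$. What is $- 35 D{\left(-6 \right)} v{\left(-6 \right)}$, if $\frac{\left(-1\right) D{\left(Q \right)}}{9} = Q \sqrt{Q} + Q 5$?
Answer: $-160650 - 32130 i \sqrt{6} \approx -1.6065 \cdot 10^{5} - 78702.0 i$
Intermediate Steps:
$v{\left(O \right)} = 5 + O^{2} + 4 O$
$D{\left(Q \right)} = - 45 Q - 9 Q^{\frac{3}{2}}$ ($D{\left(Q \right)} = - 9 \left(Q \sqrt{Q} + Q 5\right) = - 9 \left(Q^{\frac{3}{2}} + 5 Q\right) = - 45 Q - 9 Q^{\frac{3}{2}}$)
$- 35 D{\left(-6 \right)} v{\left(-6 \right)} = - 35 \left(\left(-45\right) \left(-6\right) - 9 \left(-6\right)^{\frac{3}{2}}\right) \left(5 + \left(-6\right)^{2} + 4 \left(-6\right)\right) = - 35 \left(270 - 9 \left(- 6 i \sqrt{6}\right)\right) \left(5 + 36 - 24\right) = - 35 \left(270 + 54 i \sqrt{6}\right) 17 = \left(-9450 - 1890 i \sqrt{6}\right) 17 = -160650 - 32130 i \sqrt{6}$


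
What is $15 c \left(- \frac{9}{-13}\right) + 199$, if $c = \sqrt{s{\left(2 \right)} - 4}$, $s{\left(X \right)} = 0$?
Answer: $199 + \frac{270 i}{13} \approx 199.0 + 20.769 i$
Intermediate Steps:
$c = 2 i$ ($c = \sqrt{0 - 4} = \sqrt{-4} = 2 i \approx 2.0 i$)
$15 c \left(- \frac{9}{-13}\right) + 199 = 15 \cdot 2 i \left(- \frac{9}{-13}\right) + 199 = 30 i \left(\left(-9\right) \left(- \frac{1}{13}\right)\right) + 199 = 30 i \frac{9}{13} + 199 = \frac{270 i}{13} + 199 = 199 + \frac{270 i}{13}$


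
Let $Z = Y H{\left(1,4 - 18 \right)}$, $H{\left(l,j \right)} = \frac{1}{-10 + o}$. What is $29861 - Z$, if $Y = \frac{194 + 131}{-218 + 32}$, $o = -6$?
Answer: $\frac{88866011}{2976} \approx 29861.0$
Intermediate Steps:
$Y = - \frac{325}{186}$ ($Y = \frac{325}{-186} = 325 \left(- \frac{1}{186}\right) = - \frac{325}{186} \approx -1.7473$)
$H{\left(l,j \right)} = - \frac{1}{16}$ ($H{\left(l,j \right)} = \frac{1}{-10 - 6} = \frac{1}{-16} = - \frac{1}{16}$)
$Z = \frac{325}{2976}$ ($Z = \left(- \frac{325}{186}\right) \left(- \frac{1}{16}\right) = \frac{325}{2976} \approx 0.10921$)
$29861 - Z = 29861 - \frac{325}{2976} = \frac{88866011}{2976}$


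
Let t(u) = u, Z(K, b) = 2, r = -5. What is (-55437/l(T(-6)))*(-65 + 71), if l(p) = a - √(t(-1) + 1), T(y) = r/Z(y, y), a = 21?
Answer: -110874/7 ≈ -15839.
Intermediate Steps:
T(y) = -5/2
l(p) = 21 (l(p) = 21 - √(-1 + 1) = 21 - √0 = 21 - 1*0 = 21 + 0 = 21)
(-55437/l(T(-6)))*(-65 + 71) = (-55437/21)*(-65 + 71) = -55437*1/21*6 = -18479/7*6 = -110874/7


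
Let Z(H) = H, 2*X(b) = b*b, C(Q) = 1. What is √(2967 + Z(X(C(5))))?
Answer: √11870/2 ≈ 54.475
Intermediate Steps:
X(b) = b²/2 (X(b) = (b*b)/2 = b²/2)
√(2967 + Z(X(C(5)))) = √(2967 + (½)*1²) = √(2967 + (½)*1) = √(2967 + ½) = √(5935/2) = √11870/2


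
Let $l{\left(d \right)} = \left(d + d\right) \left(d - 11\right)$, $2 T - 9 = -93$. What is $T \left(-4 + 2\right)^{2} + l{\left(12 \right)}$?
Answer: $-144$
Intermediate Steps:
$T = -42$ ($T = \frac{9}{2} + \frac{1}{2} \left(-93\right) = \frac{9}{2} - \frac{93}{2} = -42$)
$l{\left(d \right)} = 2 d \left(-11 + d\right)$
$T \left(-4 + 2\right)^{2} + l{\left(12 \right)} = - 42 \left(-4 + 2\right)^{2} + 2 \cdot 12 \left(-11 + 12\right) = - 42 \left(-2\right)^{2} + 2 \cdot 12 \cdot 1 = \left(-42\right) 4 + 24 = -168 + 24 = -144$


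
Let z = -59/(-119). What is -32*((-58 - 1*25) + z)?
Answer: 314176/119 ≈ 2640.1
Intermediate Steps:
z = 59/119 (z = -59*(-1/119) = 59/119 ≈ 0.49580)
-32*((-58 - 1*25) + z) = -32*((-58 - 1*25) + 59/119) = -32*((-58 - 25) + 59/119) = -32*(-83 + 59/119) = -32*(-9818/119) = 314176/119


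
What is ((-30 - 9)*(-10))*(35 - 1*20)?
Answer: 5850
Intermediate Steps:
((-30 - 9)*(-10))*(35 - 1*20) = (-39*(-10))*(35 - 20) = 390*15 = 5850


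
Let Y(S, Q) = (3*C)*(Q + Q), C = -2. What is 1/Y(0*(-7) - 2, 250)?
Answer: -1/3000 ≈ -0.00033333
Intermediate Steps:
Y(S, Q) = -12*Q (Y(S, Q) = (3*(-2))*(Q + Q) = -12*Q)
1/Y(0*(-7) - 2, 250) = 1/(-12*250) = 1/(-3000) = -1/3000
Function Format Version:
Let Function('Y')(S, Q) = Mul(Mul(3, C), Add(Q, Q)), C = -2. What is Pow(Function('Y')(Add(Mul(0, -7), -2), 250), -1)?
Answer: Rational(-1, 3000) ≈ -0.00033333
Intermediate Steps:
Function('Y')(S, Q) = Mul(-12, Q) (Function('Y')(S, Q) = Mul(Mul(3, -2), Add(Q, Q)) = Mul(-6, Mul(2, Q)) = Mul(-12, Q))
Pow(Function('Y')(Add(Mul(0, -7), -2), 250), -1) = Pow(Mul(-12, 250), -1) = Pow(-3000, -1) = Rational(-1, 3000)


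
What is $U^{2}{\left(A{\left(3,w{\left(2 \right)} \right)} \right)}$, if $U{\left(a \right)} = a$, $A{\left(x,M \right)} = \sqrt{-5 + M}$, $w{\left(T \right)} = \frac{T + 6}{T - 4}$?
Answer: $-9$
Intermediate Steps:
$w{\left(T \right)} = \frac{6 + T}{-4 + T}$
$U^{2}{\left(A{\left(3,w{\left(2 \right)} \right)} \right)} = \left(\sqrt{-5 + \frac{6 + 2}{-4 + 2}}\right)^{2} = \left(\sqrt{-5 + \frac{1}{-2} \cdot 8}\right)^{2} = \left(\sqrt{-5 - 4}\right)^{2} = \left(\sqrt{-9}\right)^{2} = \left(3 i\right)^{2} = -9$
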